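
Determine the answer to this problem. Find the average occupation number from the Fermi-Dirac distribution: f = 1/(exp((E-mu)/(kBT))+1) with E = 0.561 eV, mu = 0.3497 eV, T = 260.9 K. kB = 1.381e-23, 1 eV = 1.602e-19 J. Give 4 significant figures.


Step 1: (E - mu) = 0.561 - 0.3497 = 0.2113 eV
Step 2: Convert: (E-mu)*eV = 3.385e-20 J
Step 3: x = (E-mu)*eV/(kB*T) = 9.395
Step 4: f = 1/(exp(9.395)+1) = 8.314e-05

8.314e-05


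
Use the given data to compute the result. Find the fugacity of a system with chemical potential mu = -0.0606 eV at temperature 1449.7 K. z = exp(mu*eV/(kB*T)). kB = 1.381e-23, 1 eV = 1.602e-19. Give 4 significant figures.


Step 1: Convert mu to Joules: -0.0606*1.602e-19 = -9.708e-21 J
Step 2: kB*T = 1.381e-23*1449.7 = 2.002e-20 J
Step 3: mu/(kB*T) = -0.4849
Step 4: z = exp(-0.4849) = 0.6158

0.6158


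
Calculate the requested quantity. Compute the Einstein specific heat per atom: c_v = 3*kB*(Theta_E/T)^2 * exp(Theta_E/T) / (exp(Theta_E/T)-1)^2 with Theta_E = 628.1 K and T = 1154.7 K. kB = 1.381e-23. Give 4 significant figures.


Step 1: x = Theta_E/T = 628.1/1154.7 = 0.544
Step 2: x^2 = 0.2959
Step 3: exp(x) = 1.723
Step 4: c_v = 3*1.381e-23*0.2959*1.723/(1.723-1)^2 = 4.042e-23

4.042e-23


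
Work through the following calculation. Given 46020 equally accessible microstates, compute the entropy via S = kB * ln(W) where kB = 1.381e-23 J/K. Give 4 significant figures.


Step 1: ln(W) = ln(46020) = 10.74
Step 2: S = kB * ln(W) = 1.381e-23 * 10.74
Step 3: S = 1.483e-22 J/K

1.483e-22


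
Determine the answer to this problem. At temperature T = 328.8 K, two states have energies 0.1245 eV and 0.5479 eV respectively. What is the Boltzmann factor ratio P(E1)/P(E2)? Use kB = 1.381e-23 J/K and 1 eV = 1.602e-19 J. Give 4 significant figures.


Step 1: Compute energy difference dE = E1 - E2 = 0.1245 - 0.5479 = -0.4234 eV
Step 2: Convert to Joules: dE_J = -0.4234 * 1.602e-19 = -6.783e-20 J
Step 3: Compute exponent = -dE_J / (kB * T) = -(-6.783e-20) / (1.381e-23 * 328.8) = 14.94
Step 4: P(E1)/P(E2) = exp(14.94) = 3.072e+06

3.072e+06


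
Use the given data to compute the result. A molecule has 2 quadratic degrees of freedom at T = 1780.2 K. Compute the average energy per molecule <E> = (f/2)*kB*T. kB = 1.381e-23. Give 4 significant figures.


Step 1: f/2 = 2/2 = 1
Step 2: kB*T = 1.381e-23 * 1780.2 = 2.458e-20
Step 3: <E> = 1 * 2.458e-20 = 2.458e-20 J

2.458e-20


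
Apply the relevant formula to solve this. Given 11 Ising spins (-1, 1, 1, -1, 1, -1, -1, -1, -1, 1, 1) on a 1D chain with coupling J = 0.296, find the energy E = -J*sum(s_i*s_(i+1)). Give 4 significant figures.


Step 1: Nearest-neighbor products: -1, 1, -1, -1, -1, 1, 1, 1, -1, 1
Step 2: Sum of products = 0
Step 3: E = -0.296 * 0 = 0

0


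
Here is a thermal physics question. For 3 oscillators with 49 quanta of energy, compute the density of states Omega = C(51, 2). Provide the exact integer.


Step 1: Use binomial coefficient C(51, 2)
Step 2: Numerator = 51! / 49!
Step 3: Denominator = 2!
Step 4: Omega = 1275

1275


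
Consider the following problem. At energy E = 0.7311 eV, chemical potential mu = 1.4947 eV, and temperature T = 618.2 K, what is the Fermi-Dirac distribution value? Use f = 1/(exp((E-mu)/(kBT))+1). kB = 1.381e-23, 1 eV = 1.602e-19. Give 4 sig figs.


Step 1: (E - mu) = 0.7311 - 1.4947 = -0.7636 eV
Step 2: Convert: (E-mu)*eV = -1.223e-19 J
Step 3: x = (E-mu)*eV/(kB*T) = -14.33
Step 4: f = 1/(exp(-14.33)+1) = 1

1


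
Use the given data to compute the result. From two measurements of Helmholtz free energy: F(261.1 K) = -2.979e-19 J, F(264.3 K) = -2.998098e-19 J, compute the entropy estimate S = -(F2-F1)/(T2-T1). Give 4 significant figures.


Step 1: dF = F2 - F1 = -2.998098e-19 - (-2.979e-19) = -1.9098e-21 J
Step 2: dT = T2 - T1 = 264.3 - 261.1 = 3.2 K
Step 3: S = -dF/dT = -(-1.9098e-21)/3.2 = 5.968e-22 J/K

5.968e-22


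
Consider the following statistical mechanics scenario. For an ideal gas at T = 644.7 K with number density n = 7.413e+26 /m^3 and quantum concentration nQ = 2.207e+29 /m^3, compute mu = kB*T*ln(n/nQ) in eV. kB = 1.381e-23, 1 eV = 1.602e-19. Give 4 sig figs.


Step 1: n/nQ = 7.413e+26/2.207e+29 = 0.003359
Step 2: ln(n/nQ) = -5.696
Step 3: mu = kB*T*ln(n/nQ) = 8.903e-21*-5.696 = -5.071e-20 J
Step 4: Convert to eV: -5.071e-20/1.602e-19 = -0.3166 eV

-0.3166


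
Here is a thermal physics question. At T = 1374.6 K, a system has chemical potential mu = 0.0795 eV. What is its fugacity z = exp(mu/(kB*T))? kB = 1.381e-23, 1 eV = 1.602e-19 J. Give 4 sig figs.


Step 1: Convert mu to Joules: 0.0795*1.602e-19 = 1.274e-20 J
Step 2: kB*T = 1.381e-23*1374.6 = 1.898e-20 J
Step 3: mu/(kB*T) = 0.6709
Step 4: z = exp(0.6709) = 1.956

1.956


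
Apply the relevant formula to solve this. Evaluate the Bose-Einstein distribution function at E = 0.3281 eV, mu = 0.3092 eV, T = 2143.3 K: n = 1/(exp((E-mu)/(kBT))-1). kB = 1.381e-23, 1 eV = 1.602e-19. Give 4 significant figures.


Step 1: (E - mu) = 0.0189 eV
Step 2: x = (E-mu)*eV/(kB*T) = 0.0189*1.602e-19/(1.381e-23*2143.3) = 0.1023
Step 3: exp(x) = 1.108
Step 4: n = 1/(exp(x)-1) = 9.284

9.284


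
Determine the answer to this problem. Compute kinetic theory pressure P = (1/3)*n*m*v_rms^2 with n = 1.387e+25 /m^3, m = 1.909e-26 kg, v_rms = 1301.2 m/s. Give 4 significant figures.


Step 1: v_rms^2 = 1301.2^2 = 1.693e+06
Step 2: n*m = 1.387e+25*1.909e-26 = 0.2648
Step 3: P = (1/3)*0.2648*1.693e+06 = 1.494e+05 Pa

1.494e+05


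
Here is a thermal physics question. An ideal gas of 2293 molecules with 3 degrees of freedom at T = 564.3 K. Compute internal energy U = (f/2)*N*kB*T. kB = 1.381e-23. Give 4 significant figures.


Step 1: f/2 = 3/2 = 1.5
Step 2: N*kB*T = 2293*1.381e-23*564.3 = 1.787e-17
Step 3: U = 1.5 * 1.787e-17 = 2.68e-17 J

2.68e-17


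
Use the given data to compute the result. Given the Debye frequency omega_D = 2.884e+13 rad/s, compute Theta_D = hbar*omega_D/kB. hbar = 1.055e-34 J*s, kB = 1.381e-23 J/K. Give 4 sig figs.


Step 1: hbar*omega_D = 1.055e-34 * 2.884e+13 = 3.043e-21 J
Step 2: Theta_D = 3.043e-21 / 1.381e-23
Step 3: Theta_D = 220.3 K

220.3


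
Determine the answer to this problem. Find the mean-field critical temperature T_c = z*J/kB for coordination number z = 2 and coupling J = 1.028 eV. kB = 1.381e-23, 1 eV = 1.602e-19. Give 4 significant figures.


Step 1: z*J = 2*1.028 = 2.056 eV
Step 2: Convert to Joules: 2.056*1.602e-19 = 3.294e-19 J
Step 3: T_c = 3.294e-19 / 1.381e-23 = 2.385e+04 K

2.385e+04


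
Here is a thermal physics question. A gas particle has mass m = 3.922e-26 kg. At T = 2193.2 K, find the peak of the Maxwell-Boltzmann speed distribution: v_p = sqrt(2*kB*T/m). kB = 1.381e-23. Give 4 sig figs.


Step 1: Numerator = 2*kB*T = 2*1.381e-23*2193.2 = 6.058e-20
Step 2: Ratio = 6.058e-20 / 3.922e-26 = 1.545e+06
Step 3: v_p = sqrt(1.545e+06) = 1243 m/s

1243


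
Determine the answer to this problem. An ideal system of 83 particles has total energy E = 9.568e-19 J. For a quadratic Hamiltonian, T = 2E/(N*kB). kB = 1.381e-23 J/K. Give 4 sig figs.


Step 1: Numerator = 2*E = 2*9.568e-19 = 1.914e-18 J
Step 2: Denominator = N*kB = 83*1.381e-23 = 1.146e-21
Step 3: T = 1.914e-18 / 1.146e-21 = 1669 K

1669


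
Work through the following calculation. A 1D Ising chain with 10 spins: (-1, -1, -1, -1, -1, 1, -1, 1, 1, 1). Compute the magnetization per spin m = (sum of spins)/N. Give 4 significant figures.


Step 1: Count up spins (+1): 4, down spins (-1): 6
Step 2: Total magnetization M = 4 - 6 = -2
Step 3: m = M/N = -2/10 = -0.2

-0.2


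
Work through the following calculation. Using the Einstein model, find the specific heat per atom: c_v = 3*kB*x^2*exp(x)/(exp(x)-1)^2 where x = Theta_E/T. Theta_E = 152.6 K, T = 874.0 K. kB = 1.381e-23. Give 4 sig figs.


Step 1: x = Theta_E/T = 152.6/874.0 = 0.1746
Step 2: x^2 = 0.03049
Step 3: exp(x) = 1.191
Step 4: c_v = 3*1.381e-23*0.03049*1.191/(1.191-1)^2 = 4.132e-23

4.132e-23


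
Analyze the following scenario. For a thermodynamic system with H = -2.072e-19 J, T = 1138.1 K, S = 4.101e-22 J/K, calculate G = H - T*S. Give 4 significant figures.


Step 1: T*S = 1138.1 * 4.101e-22 = 4.667e-19 J
Step 2: G = H - T*S = -2.072e-19 - 4.667e-19
Step 3: G = -6.739e-19 J

-6.739e-19


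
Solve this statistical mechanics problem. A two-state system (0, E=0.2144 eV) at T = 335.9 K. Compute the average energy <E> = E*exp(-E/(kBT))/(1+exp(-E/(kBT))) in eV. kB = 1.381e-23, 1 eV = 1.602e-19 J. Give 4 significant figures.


Step 1: beta*E = 0.2144*1.602e-19/(1.381e-23*335.9) = 7.404
Step 2: exp(-beta*E) = 0.0006086
Step 3: <E> = 0.2144*0.0006086/(1+0.0006086) = 0.0001304 eV

0.0001304


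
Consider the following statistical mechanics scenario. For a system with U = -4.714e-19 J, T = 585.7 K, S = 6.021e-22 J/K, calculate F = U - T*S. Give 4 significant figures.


Step 1: T*S = 585.7 * 6.021e-22 = 3.526e-19 J
Step 2: F = U - T*S = -4.714e-19 - 3.526e-19
Step 3: F = -8.24e-19 J

-8.24e-19


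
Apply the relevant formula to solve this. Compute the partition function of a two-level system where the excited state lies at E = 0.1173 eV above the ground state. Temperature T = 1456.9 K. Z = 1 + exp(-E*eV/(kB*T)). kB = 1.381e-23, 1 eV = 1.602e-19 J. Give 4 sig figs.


Step 1: Compute beta*E = E*eV/(kB*T) = 0.1173*1.602e-19/(1.381e-23*1456.9) = 0.934
Step 2: exp(-beta*E) = exp(-0.934) = 0.393
Step 3: Z = 1 + 0.393 = 1.393

1.393


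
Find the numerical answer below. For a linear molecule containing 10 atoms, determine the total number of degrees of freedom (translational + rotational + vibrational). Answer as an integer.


Step 1: Translational DOF = 3
Step 2: Rotational DOF (linear) = 2
Step 3: Vibrational DOF = 3*10 - 5 = 25
Step 4: Total = 3 + 2 + 25 = 30

30


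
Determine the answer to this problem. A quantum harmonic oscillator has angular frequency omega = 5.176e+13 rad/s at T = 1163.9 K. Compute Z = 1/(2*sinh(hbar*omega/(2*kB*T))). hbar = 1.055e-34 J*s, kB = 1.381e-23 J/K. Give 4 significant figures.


Step 1: Compute x = hbar*omega/(kB*T) = 1.055e-34*5.176e+13/(1.381e-23*1163.9) = 0.3397
Step 2: x/2 = 0.1699
Step 3: sinh(x/2) = 0.1707
Step 4: Z = 1/(2*0.1707) = 2.929

2.929


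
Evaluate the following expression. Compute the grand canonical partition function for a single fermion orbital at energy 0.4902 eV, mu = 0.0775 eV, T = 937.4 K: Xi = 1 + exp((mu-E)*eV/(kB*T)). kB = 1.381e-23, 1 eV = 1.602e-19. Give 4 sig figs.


Step 1: (mu - E) = 0.0775 - 0.4902 = -0.4127 eV
Step 2: x = (mu-E)*eV/(kB*T) = -0.4127*1.602e-19/(1.381e-23*937.4) = -5.107
Step 3: exp(x) = 0.006053
Step 4: Xi = 1 + 0.006053 = 1.006

1.006


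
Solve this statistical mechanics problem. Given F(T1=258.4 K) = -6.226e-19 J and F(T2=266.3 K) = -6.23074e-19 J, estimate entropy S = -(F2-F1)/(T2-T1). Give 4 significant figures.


Step 1: dF = F2 - F1 = -6.23074e-19 - (-6.226e-19) = -4.74e-22 J
Step 2: dT = T2 - T1 = 266.3 - 258.4 = 7.9 K
Step 3: S = -dF/dT = -(-4.74e-22)/7.9 = 6e-23 J/K

6e-23


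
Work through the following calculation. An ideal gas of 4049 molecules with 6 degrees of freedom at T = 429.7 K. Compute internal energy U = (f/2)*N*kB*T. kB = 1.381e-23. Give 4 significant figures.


Step 1: f/2 = 6/2 = 3.0
Step 2: N*kB*T = 4049*1.381e-23*429.7 = 2.403e-17
Step 3: U = 3.0 * 2.403e-17 = 7.208e-17 J

7.208e-17


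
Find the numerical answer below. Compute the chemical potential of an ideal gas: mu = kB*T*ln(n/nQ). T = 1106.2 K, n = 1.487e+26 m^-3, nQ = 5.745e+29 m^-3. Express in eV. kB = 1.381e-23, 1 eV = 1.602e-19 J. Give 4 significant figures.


Step 1: n/nQ = 1.487e+26/5.745e+29 = 0.0002588
Step 2: ln(n/nQ) = -8.259
Step 3: mu = kB*T*ln(n/nQ) = 1.528e-20*-8.259 = -1.262e-19 J
Step 4: Convert to eV: -1.262e-19/1.602e-19 = -0.7876 eV

-0.7876


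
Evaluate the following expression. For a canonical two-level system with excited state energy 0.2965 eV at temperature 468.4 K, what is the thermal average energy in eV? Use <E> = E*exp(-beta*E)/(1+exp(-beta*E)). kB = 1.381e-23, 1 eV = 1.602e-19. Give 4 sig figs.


Step 1: beta*E = 0.2965*1.602e-19/(1.381e-23*468.4) = 7.343
Step 2: exp(-beta*E) = 0.0006471
Step 3: <E> = 0.2965*0.0006471/(1+0.0006471) = 0.0001917 eV

0.0001917


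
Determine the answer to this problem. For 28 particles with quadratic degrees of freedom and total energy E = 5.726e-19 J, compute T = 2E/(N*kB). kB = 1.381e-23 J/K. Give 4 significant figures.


Step 1: Numerator = 2*E = 2*5.726e-19 = 1.145e-18 J
Step 2: Denominator = N*kB = 28*1.381e-23 = 3.867e-22
Step 3: T = 1.145e-18 / 3.867e-22 = 2962 K

2962


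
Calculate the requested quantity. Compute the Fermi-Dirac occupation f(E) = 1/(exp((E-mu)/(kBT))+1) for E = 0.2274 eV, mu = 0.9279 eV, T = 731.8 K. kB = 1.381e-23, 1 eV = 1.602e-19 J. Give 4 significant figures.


Step 1: (E - mu) = 0.2274 - 0.9279 = -0.7005 eV
Step 2: Convert: (E-mu)*eV = -1.122e-19 J
Step 3: x = (E-mu)*eV/(kB*T) = -11.1
Step 4: f = 1/(exp(-11.1)+1) = 1

1


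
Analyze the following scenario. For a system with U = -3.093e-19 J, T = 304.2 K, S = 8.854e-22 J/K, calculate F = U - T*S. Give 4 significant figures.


Step 1: T*S = 304.2 * 8.854e-22 = 2.693e-19 J
Step 2: F = U - T*S = -3.093e-19 - 2.693e-19
Step 3: F = -5.786e-19 J

-5.786e-19


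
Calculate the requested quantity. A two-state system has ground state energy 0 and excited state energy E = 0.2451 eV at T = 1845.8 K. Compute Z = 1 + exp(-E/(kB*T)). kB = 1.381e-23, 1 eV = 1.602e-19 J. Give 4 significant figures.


Step 1: Compute beta*E = E*eV/(kB*T) = 0.2451*1.602e-19/(1.381e-23*1845.8) = 1.54
Step 2: exp(-beta*E) = exp(-1.54) = 0.2143
Step 3: Z = 1 + 0.2143 = 1.214

1.214


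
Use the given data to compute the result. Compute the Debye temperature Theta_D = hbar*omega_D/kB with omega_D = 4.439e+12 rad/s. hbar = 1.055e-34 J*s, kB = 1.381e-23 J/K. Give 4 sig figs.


Step 1: hbar*omega_D = 1.055e-34 * 4.439e+12 = 4.683e-22 J
Step 2: Theta_D = 4.683e-22 / 1.381e-23
Step 3: Theta_D = 33.91 K

33.91


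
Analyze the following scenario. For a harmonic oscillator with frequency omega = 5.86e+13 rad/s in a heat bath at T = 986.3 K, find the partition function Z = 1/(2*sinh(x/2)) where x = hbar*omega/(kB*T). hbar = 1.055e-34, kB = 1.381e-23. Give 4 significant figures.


Step 1: Compute x = hbar*omega/(kB*T) = 1.055e-34*5.86e+13/(1.381e-23*986.3) = 0.4539
Step 2: x/2 = 0.2269
Step 3: sinh(x/2) = 0.2289
Step 4: Z = 1/(2*0.2289) = 2.184

2.184


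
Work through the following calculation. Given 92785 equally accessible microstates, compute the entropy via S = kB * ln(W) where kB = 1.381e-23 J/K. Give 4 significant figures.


Step 1: ln(W) = ln(92785) = 11.44
Step 2: S = kB * ln(W) = 1.381e-23 * 11.44
Step 3: S = 1.58e-22 J/K

1.58e-22


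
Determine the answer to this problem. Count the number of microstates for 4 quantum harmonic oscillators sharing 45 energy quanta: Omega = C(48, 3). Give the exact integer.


Step 1: Use binomial coefficient C(48, 3)
Step 2: Numerator = 48! / 45!
Step 3: Denominator = 3!
Step 4: Omega = 17296

17296


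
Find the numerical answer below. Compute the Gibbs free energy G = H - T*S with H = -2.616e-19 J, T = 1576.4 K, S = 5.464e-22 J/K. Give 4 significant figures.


Step 1: T*S = 1576.4 * 5.464e-22 = 8.613e-19 J
Step 2: G = H - T*S = -2.616e-19 - 8.613e-19
Step 3: G = -1.123e-18 J

-1.123e-18


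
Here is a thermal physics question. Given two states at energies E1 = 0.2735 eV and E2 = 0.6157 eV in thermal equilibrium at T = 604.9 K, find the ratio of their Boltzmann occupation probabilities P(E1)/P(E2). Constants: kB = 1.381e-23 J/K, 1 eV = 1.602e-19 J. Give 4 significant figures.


Step 1: Compute energy difference dE = E1 - E2 = 0.2735 - 0.6157 = -0.3422 eV
Step 2: Convert to Joules: dE_J = -0.3422 * 1.602e-19 = -5.482e-20 J
Step 3: Compute exponent = -dE_J / (kB * T) = -(-5.482e-20) / (1.381e-23 * 604.9) = 6.562
Step 4: P(E1)/P(E2) = exp(6.562) = 708

708


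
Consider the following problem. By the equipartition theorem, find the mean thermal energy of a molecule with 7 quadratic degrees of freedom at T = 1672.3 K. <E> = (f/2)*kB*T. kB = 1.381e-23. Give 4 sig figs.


Step 1: f/2 = 7/2 = 3.5
Step 2: kB*T = 1.381e-23 * 1672.3 = 2.309e-20
Step 3: <E> = 3.5 * 2.309e-20 = 8.083e-20 J

8.083e-20


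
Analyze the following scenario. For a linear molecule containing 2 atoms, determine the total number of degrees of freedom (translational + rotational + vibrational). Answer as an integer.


Step 1: Translational DOF = 3
Step 2: Rotational DOF (linear) = 2
Step 3: Vibrational DOF = 3*2 - 5 = 1
Step 4: Total = 3 + 2 + 1 = 6

6


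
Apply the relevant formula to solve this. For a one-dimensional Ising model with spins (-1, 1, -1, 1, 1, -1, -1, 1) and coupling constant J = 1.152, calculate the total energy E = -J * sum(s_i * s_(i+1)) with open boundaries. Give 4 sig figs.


Step 1: Nearest-neighbor products: -1, -1, -1, 1, -1, 1, -1
Step 2: Sum of products = -3
Step 3: E = -1.152 * -3 = 3.456

3.456


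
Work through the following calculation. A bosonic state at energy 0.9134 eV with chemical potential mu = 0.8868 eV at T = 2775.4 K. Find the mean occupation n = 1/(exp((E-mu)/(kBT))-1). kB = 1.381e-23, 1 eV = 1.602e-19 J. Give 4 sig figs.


Step 1: (E - mu) = 0.0266 eV
Step 2: x = (E-mu)*eV/(kB*T) = 0.0266*1.602e-19/(1.381e-23*2775.4) = 0.1112
Step 3: exp(x) = 1.118
Step 4: n = 1/(exp(x)-1) = 8.504

8.504


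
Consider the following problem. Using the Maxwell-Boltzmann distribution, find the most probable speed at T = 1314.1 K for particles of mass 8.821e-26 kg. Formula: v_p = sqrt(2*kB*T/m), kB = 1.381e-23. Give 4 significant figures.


Step 1: Numerator = 2*kB*T = 2*1.381e-23*1314.1 = 3.63e-20
Step 2: Ratio = 3.63e-20 / 8.821e-26 = 4.115e+05
Step 3: v_p = sqrt(4.115e+05) = 641.5 m/s

641.5


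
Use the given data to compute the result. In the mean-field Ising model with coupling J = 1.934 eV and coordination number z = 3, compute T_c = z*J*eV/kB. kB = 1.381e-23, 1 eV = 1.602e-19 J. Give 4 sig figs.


Step 1: z*J = 3*1.934 = 5.802 eV
Step 2: Convert to Joules: 5.802*1.602e-19 = 9.295e-19 J
Step 3: T_c = 9.295e-19 / 1.381e-23 = 6.73e+04 K

6.73e+04


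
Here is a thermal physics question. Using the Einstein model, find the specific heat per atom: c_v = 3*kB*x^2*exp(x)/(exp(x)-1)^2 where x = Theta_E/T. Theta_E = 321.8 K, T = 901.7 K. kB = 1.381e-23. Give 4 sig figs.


Step 1: x = Theta_E/T = 321.8/901.7 = 0.3569
Step 2: x^2 = 0.1274
Step 3: exp(x) = 1.429
Step 4: c_v = 3*1.381e-23*0.1274*1.429/(1.429-1)^2 = 4.099e-23

4.099e-23


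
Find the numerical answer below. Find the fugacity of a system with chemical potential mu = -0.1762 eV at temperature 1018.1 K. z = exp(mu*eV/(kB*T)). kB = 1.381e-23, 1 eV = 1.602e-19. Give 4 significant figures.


Step 1: Convert mu to Joules: -0.1762*1.602e-19 = -2.823e-20 J
Step 2: kB*T = 1.381e-23*1018.1 = 1.406e-20 J
Step 3: mu/(kB*T) = -2.008
Step 4: z = exp(-2.008) = 0.1343

0.1343


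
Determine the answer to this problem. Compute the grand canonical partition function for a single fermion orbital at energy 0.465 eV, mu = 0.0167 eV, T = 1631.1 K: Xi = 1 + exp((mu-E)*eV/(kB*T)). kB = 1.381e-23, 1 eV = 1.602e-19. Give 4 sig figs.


Step 1: (mu - E) = 0.0167 - 0.465 = -0.4483 eV
Step 2: x = (mu-E)*eV/(kB*T) = -0.4483*1.602e-19/(1.381e-23*1631.1) = -3.188
Step 3: exp(x) = 0.04124
Step 4: Xi = 1 + 0.04124 = 1.041

1.041


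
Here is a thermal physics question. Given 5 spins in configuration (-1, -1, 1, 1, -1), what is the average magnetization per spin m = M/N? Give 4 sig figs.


Step 1: Count up spins (+1): 2, down spins (-1): 3
Step 2: Total magnetization M = 2 - 3 = -1
Step 3: m = M/N = -1/5 = -0.2

-0.2


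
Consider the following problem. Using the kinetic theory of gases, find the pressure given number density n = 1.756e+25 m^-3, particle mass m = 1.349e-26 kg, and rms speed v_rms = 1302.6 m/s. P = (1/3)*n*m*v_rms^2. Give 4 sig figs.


Step 1: v_rms^2 = 1302.6^2 = 1.697e+06
Step 2: n*m = 1.756e+25*1.349e-26 = 0.2369
Step 3: P = (1/3)*0.2369*1.697e+06 = 1.34e+05 Pa

1.34e+05


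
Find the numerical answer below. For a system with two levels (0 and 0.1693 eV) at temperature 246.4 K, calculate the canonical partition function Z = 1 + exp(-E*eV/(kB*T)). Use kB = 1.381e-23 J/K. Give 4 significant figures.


Step 1: Compute beta*E = E*eV/(kB*T) = 0.1693*1.602e-19/(1.381e-23*246.4) = 7.97
Step 2: exp(-beta*E) = exp(-7.97) = 0.0003455
Step 3: Z = 1 + 0.0003455 = 1

1


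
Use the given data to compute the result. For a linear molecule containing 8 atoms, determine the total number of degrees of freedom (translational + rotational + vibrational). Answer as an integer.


Step 1: Translational DOF = 3
Step 2: Rotational DOF (linear) = 2
Step 3: Vibrational DOF = 3*8 - 5 = 19
Step 4: Total = 3 + 2 + 19 = 24

24


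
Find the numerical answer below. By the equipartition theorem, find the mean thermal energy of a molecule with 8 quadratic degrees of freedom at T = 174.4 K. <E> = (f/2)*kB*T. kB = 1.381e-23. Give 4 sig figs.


Step 1: f/2 = 8/2 = 4
Step 2: kB*T = 1.381e-23 * 174.4 = 2.408e-21
Step 3: <E> = 4 * 2.408e-21 = 9.634e-21 J

9.634e-21


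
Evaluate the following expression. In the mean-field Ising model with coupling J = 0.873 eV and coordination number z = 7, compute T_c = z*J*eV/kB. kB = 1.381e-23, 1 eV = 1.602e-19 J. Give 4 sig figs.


Step 1: z*J = 7*0.873 = 6.111 eV
Step 2: Convert to Joules: 6.111*1.602e-19 = 9.79e-19 J
Step 3: T_c = 9.79e-19 / 1.381e-23 = 7.089e+04 K

7.089e+04


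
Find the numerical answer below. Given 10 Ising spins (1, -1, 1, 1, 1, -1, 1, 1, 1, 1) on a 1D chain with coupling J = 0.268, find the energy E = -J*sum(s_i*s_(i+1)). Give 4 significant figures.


Step 1: Nearest-neighbor products: -1, -1, 1, 1, -1, -1, 1, 1, 1
Step 2: Sum of products = 1
Step 3: E = -0.268 * 1 = -0.268

-0.268


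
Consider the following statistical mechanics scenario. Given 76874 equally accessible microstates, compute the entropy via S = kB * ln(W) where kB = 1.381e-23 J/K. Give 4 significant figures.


Step 1: ln(W) = ln(76874) = 11.25
Step 2: S = kB * ln(W) = 1.381e-23 * 11.25
Step 3: S = 1.554e-22 J/K

1.554e-22


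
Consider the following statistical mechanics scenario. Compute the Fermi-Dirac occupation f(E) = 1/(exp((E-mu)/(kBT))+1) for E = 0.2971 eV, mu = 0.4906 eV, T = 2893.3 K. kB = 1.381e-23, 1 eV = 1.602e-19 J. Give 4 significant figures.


Step 1: (E - mu) = 0.2971 - 0.4906 = -0.1935 eV
Step 2: Convert: (E-mu)*eV = -3.1e-20 J
Step 3: x = (E-mu)*eV/(kB*T) = -0.7758
Step 4: f = 1/(exp(-0.7758)+1) = 0.6848

0.6848


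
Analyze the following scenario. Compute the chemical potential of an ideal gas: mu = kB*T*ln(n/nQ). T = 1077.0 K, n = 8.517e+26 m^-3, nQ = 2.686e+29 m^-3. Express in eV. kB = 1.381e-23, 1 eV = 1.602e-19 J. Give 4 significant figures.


Step 1: n/nQ = 8.517e+26/2.686e+29 = 0.003171
Step 2: ln(n/nQ) = -5.754
Step 3: mu = kB*T*ln(n/nQ) = 1.487e-20*-5.754 = -8.558e-20 J
Step 4: Convert to eV: -8.558e-20/1.602e-19 = -0.5342 eV

-0.5342


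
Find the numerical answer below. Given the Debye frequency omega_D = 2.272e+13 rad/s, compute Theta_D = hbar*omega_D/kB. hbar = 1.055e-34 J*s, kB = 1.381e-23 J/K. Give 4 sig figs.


Step 1: hbar*omega_D = 1.055e-34 * 2.272e+13 = 2.397e-21 J
Step 2: Theta_D = 2.397e-21 / 1.381e-23
Step 3: Theta_D = 173.6 K

173.6


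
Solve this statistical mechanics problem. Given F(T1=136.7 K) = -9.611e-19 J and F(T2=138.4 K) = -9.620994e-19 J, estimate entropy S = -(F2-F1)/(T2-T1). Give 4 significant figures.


Step 1: dF = F2 - F1 = -9.620994e-19 - (-9.611e-19) = -9.994e-22 J
Step 2: dT = T2 - T1 = 138.4 - 136.7 = 1.7 K
Step 3: S = -dF/dT = -(-9.994e-22)/1.7 = 5.879e-22 J/K

5.879e-22


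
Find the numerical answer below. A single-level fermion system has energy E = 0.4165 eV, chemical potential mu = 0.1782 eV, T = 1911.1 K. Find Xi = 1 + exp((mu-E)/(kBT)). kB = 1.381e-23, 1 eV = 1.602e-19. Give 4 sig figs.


Step 1: (mu - E) = 0.1782 - 0.4165 = -0.2383 eV
Step 2: x = (mu-E)*eV/(kB*T) = -0.2383*1.602e-19/(1.381e-23*1911.1) = -1.446
Step 3: exp(x) = 0.2354
Step 4: Xi = 1 + 0.2354 = 1.235

1.235


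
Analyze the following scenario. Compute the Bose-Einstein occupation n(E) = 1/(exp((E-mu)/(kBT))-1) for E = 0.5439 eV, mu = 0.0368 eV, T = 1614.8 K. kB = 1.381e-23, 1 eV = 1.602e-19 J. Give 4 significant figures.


Step 1: (E - mu) = 0.5071 eV
Step 2: x = (E-mu)*eV/(kB*T) = 0.5071*1.602e-19/(1.381e-23*1614.8) = 3.643
Step 3: exp(x) = 38.2
Step 4: n = 1/(exp(x)-1) = 0.02688

0.02688


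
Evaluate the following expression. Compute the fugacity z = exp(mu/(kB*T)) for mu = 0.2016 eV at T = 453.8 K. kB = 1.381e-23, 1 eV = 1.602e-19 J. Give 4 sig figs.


Step 1: Convert mu to Joules: 0.2016*1.602e-19 = 3.23e-20 J
Step 2: kB*T = 1.381e-23*453.8 = 6.267e-21 J
Step 3: mu/(kB*T) = 5.153
Step 4: z = exp(5.153) = 173

173


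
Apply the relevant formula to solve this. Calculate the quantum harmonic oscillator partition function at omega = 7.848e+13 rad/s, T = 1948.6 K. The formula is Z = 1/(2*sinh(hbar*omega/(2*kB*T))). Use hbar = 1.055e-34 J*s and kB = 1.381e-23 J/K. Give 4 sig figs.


Step 1: Compute x = hbar*omega/(kB*T) = 1.055e-34*7.848e+13/(1.381e-23*1948.6) = 0.3077
Step 2: x/2 = 0.1538
Step 3: sinh(x/2) = 0.1544
Step 4: Z = 1/(2*0.1544) = 3.237

3.237


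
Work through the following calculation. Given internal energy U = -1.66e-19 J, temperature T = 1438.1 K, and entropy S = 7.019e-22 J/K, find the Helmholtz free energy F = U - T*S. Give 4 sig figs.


Step 1: T*S = 1438.1 * 7.019e-22 = 1.009e-18 J
Step 2: F = U - T*S = -1.66e-19 - 1.009e-18
Step 3: F = -1.175e-18 J

-1.175e-18


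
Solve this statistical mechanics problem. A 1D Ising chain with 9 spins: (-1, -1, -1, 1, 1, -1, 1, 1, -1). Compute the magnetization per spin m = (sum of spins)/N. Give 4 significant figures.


Step 1: Count up spins (+1): 4, down spins (-1): 5
Step 2: Total magnetization M = 4 - 5 = -1
Step 3: m = M/N = -1/9 = -0.1111

-0.1111


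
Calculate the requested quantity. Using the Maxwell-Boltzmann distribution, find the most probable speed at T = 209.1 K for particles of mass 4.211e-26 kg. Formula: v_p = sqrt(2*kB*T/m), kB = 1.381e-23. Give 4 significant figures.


Step 1: Numerator = 2*kB*T = 2*1.381e-23*209.1 = 5.775e-21
Step 2: Ratio = 5.775e-21 / 4.211e-26 = 1.371e+05
Step 3: v_p = sqrt(1.371e+05) = 370.3 m/s

370.3


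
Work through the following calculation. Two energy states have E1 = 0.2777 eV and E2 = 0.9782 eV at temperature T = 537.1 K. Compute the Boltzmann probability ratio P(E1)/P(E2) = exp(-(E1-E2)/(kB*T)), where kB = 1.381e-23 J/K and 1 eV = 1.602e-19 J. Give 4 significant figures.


Step 1: Compute energy difference dE = E1 - E2 = 0.2777 - 0.9782 = -0.7005 eV
Step 2: Convert to Joules: dE_J = -0.7005 * 1.602e-19 = -1.122e-19 J
Step 3: Compute exponent = -dE_J / (kB * T) = -(-1.122e-19) / (1.381e-23 * 537.1) = 15.13
Step 4: P(E1)/P(E2) = exp(15.13) = 3.721e+06

3.721e+06


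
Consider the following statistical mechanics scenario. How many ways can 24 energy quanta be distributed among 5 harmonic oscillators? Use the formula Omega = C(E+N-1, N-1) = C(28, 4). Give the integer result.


Step 1: Use binomial coefficient C(28, 4)
Step 2: Numerator = 28! / 24!
Step 3: Denominator = 4!
Step 4: Omega = 20475

20475


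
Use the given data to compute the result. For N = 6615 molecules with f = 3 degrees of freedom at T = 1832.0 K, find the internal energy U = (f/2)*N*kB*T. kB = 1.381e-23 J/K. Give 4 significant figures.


Step 1: f/2 = 3/2 = 1.5
Step 2: N*kB*T = 6615*1.381e-23*1832.0 = 1.674e-16
Step 3: U = 1.5 * 1.674e-16 = 2.51e-16 J

2.51e-16


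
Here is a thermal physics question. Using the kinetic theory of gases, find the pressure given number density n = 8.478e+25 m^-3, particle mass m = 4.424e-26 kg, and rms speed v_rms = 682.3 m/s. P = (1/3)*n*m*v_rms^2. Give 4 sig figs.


Step 1: v_rms^2 = 682.3^2 = 4.655e+05
Step 2: n*m = 8.478e+25*4.424e-26 = 3.751
Step 3: P = (1/3)*3.751*4.655e+05 = 5.82e+05 Pa

5.82e+05


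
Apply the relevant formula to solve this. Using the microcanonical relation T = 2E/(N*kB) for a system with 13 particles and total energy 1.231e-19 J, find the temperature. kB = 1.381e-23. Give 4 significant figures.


Step 1: Numerator = 2*E = 2*1.231e-19 = 2.462e-19 J
Step 2: Denominator = N*kB = 13*1.381e-23 = 1.795e-22
Step 3: T = 2.462e-19 / 1.795e-22 = 1371 K

1371


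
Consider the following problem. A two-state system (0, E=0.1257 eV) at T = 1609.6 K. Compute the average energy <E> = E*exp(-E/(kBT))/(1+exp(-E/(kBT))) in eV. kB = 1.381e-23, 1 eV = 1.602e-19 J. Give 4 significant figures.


Step 1: beta*E = 0.1257*1.602e-19/(1.381e-23*1609.6) = 0.9059
Step 2: exp(-beta*E) = 0.4042
Step 3: <E> = 0.1257*0.4042/(1+0.4042) = 0.03618 eV

0.03618


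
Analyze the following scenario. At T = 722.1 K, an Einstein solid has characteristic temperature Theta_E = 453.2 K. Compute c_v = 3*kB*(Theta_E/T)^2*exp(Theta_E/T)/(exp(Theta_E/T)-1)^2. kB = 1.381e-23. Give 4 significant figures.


Step 1: x = Theta_E/T = 453.2/722.1 = 0.6276
Step 2: x^2 = 0.3939
Step 3: exp(x) = 1.873
Step 4: c_v = 3*1.381e-23*0.3939*1.873/(1.873-1)^2 = 4.01e-23

4.01e-23


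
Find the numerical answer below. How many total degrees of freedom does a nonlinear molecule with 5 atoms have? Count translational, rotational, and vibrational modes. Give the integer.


Step 1: Translational DOF = 3
Step 2: Rotational DOF (nonlinear) = 3
Step 3: Vibrational DOF = 3*5 - 6 = 9
Step 4: Total = 3 + 3 + 9 = 15

15


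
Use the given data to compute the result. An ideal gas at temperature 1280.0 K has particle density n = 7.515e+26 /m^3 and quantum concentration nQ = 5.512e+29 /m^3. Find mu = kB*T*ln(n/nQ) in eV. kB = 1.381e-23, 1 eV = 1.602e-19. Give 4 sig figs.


Step 1: n/nQ = 7.515e+26/5.512e+29 = 0.001363
Step 2: ln(n/nQ) = -6.598
Step 3: mu = kB*T*ln(n/nQ) = 1.768e-20*-6.598 = -1.166e-19 J
Step 4: Convert to eV: -1.166e-19/1.602e-19 = -0.728 eV

-0.728


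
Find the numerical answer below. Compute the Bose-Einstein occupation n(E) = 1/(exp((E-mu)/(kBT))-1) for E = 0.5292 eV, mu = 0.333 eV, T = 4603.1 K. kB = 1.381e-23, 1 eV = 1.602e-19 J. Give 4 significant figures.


Step 1: (E - mu) = 0.1962 eV
Step 2: x = (E-mu)*eV/(kB*T) = 0.1962*1.602e-19/(1.381e-23*4603.1) = 0.4944
Step 3: exp(x) = 1.64
Step 4: n = 1/(exp(x)-1) = 1.564

1.564


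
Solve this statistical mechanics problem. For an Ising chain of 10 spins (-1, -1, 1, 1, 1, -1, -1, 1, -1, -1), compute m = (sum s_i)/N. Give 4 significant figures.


Step 1: Count up spins (+1): 4, down spins (-1): 6
Step 2: Total magnetization M = 4 - 6 = -2
Step 3: m = M/N = -2/10 = -0.2

-0.2


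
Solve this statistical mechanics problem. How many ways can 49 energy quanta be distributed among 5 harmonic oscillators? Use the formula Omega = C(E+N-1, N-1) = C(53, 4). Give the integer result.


Step 1: Use binomial coefficient C(53, 4)
Step 2: Numerator = 53! / 49!
Step 3: Denominator = 4!
Step 4: Omega = 292825

292825


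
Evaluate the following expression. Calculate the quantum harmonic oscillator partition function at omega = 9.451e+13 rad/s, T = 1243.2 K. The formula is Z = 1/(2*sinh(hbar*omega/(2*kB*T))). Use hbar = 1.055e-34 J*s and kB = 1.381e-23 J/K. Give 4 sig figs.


Step 1: Compute x = hbar*omega/(kB*T) = 1.055e-34*9.451e+13/(1.381e-23*1243.2) = 0.5808
Step 2: x/2 = 0.2904
Step 3: sinh(x/2) = 0.2945
Step 4: Z = 1/(2*0.2945) = 1.698

1.698


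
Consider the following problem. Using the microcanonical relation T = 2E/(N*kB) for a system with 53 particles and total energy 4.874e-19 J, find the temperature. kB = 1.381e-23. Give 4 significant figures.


Step 1: Numerator = 2*E = 2*4.874e-19 = 9.748e-19 J
Step 2: Denominator = N*kB = 53*1.381e-23 = 7.319e-22
Step 3: T = 9.748e-19 / 7.319e-22 = 1332 K

1332


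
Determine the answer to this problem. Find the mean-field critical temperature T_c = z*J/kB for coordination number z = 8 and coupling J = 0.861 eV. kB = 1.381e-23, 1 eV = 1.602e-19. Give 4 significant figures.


Step 1: z*J = 8*0.861 = 6.888 eV
Step 2: Convert to Joules: 6.888*1.602e-19 = 1.103e-18 J
Step 3: T_c = 1.103e-18 / 1.381e-23 = 7.99e+04 K

7.99e+04


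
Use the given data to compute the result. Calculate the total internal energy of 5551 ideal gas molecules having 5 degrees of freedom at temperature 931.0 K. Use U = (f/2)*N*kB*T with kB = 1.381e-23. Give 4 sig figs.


Step 1: f/2 = 5/2 = 2.5
Step 2: N*kB*T = 5551*1.381e-23*931.0 = 7.137e-17
Step 3: U = 2.5 * 7.137e-17 = 1.784e-16 J

1.784e-16


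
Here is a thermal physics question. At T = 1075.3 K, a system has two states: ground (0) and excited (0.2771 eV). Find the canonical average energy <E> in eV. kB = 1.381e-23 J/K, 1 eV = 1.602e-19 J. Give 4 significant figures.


Step 1: beta*E = 0.2771*1.602e-19/(1.381e-23*1075.3) = 2.989
Step 2: exp(-beta*E) = 0.05032
Step 3: <E> = 0.2771*0.05032/(1+0.05032) = 0.01328 eV

0.01328


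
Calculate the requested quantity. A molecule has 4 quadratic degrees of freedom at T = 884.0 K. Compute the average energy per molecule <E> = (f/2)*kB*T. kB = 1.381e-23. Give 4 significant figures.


Step 1: f/2 = 4/2 = 2
Step 2: kB*T = 1.381e-23 * 884.0 = 1.221e-20
Step 3: <E> = 2 * 1.221e-20 = 2.442e-20 J

2.442e-20


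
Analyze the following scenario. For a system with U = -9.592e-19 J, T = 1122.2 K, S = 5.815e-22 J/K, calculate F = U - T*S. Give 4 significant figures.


Step 1: T*S = 1122.2 * 5.815e-22 = 6.526e-19 J
Step 2: F = U - T*S = -9.592e-19 - 6.526e-19
Step 3: F = -1.612e-18 J

-1.612e-18


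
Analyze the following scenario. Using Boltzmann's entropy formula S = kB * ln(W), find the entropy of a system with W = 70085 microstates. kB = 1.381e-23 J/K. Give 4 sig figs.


Step 1: ln(W) = ln(70085) = 11.16
Step 2: S = kB * ln(W) = 1.381e-23 * 11.16
Step 3: S = 1.541e-22 J/K

1.541e-22


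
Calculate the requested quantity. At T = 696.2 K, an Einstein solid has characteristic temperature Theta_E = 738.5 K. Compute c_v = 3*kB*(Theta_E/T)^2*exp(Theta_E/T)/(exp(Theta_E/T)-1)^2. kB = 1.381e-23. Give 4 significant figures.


Step 1: x = Theta_E/T = 738.5/696.2 = 1.061
Step 2: x^2 = 1.125
Step 3: exp(x) = 2.889
Step 4: c_v = 3*1.381e-23*1.125*2.889/(2.889-1)^2 = 3.775e-23

3.775e-23


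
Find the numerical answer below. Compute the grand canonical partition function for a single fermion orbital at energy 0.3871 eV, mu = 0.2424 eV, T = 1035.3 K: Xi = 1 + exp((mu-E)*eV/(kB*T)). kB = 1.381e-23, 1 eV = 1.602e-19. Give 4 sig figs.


Step 1: (mu - E) = 0.2424 - 0.3871 = -0.1447 eV
Step 2: x = (mu-E)*eV/(kB*T) = -0.1447*1.602e-19/(1.381e-23*1035.3) = -1.621
Step 3: exp(x) = 0.1976
Step 4: Xi = 1 + 0.1976 = 1.198

1.198


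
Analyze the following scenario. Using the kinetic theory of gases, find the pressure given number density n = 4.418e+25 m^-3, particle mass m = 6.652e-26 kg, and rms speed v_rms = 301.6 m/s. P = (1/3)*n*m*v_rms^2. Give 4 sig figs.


Step 1: v_rms^2 = 301.6^2 = 9.096e+04
Step 2: n*m = 4.418e+25*6.652e-26 = 2.939
Step 3: P = (1/3)*2.939*9.096e+04 = 8.911e+04 Pa

8.911e+04


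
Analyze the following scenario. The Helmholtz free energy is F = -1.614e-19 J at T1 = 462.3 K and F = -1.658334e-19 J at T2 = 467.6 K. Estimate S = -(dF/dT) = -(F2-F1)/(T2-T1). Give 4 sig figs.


Step 1: dF = F2 - F1 = -1.658334e-19 - (-1.614e-19) = -4.4334e-21 J
Step 2: dT = T2 - T1 = 467.6 - 462.3 = 5.3 K
Step 3: S = -dF/dT = -(-4.4334e-21)/5.3 = 8.365e-22 J/K

8.365e-22


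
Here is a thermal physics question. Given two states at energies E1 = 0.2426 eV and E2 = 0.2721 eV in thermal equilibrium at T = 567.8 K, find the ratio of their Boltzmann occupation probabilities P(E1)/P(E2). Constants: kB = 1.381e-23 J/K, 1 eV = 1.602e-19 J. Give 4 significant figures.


Step 1: Compute energy difference dE = E1 - E2 = 0.2426 - 0.2721 = -0.0295 eV
Step 2: Convert to Joules: dE_J = -0.0295 * 1.602e-19 = -4.726e-21 J
Step 3: Compute exponent = -dE_J / (kB * T) = -(-4.726e-21) / (1.381e-23 * 567.8) = 0.6027
Step 4: P(E1)/P(E2) = exp(0.6027) = 1.827

1.827


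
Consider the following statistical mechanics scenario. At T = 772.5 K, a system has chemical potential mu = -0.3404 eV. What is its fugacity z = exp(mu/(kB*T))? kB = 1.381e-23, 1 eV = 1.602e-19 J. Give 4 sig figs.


Step 1: Convert mu to Joules: -0.3404*1.602e-19 = -5.453e-20 J
Step 2: kB*T = 1.381e-23*772.5 = 1.067e-20 J
Step 3: mu/(kB*T) = -5.112
Step 4: z = exp(-5.112) = 0.006026

0.006026


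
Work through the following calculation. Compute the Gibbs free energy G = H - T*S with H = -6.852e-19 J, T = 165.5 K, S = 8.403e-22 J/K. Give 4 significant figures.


Step 1: T*S = 165.5 * 8.403e-22 = 1.391e-19 J
Step 2: G = H - T*S = -6.852e-19 - 1.391e-19
Step 3: G = -8.243e-19 J

-8.243e-19


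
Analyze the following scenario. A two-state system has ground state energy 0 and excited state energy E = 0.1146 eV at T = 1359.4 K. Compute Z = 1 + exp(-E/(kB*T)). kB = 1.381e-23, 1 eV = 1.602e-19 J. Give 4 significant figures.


Step 1: Compute beta*E = E*eV/(kB*T) = 0.1146*1.602e-19/(1.381e-23*1359.4) = 0.9779
Step 2: exp(-beta*E) = exp(-0.9779) = 0.3761
Step 3: Z = 1 + 0.3761 = 1.376

1.376


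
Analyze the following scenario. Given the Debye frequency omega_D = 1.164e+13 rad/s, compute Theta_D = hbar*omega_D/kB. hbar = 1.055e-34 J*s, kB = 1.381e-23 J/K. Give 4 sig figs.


Step 1: hbar*omega_D = 1.055e-34 * 1.164e+13 = 1.228e-21 J
Step 2: Theta_D = 1.228e-21 / 1.381e-23
Step 3: Theta_D = 88.92 K

88.92


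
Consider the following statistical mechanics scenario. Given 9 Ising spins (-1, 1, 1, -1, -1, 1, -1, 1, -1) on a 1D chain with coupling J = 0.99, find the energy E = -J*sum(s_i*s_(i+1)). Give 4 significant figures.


Step 1: Nearest-neighbor products: -1, 1, -1, 1, -1, -1, -1, -1
Step 2: Sum of products = -4
Step 3: E = -0.99 * -4 = 3.96

3.96


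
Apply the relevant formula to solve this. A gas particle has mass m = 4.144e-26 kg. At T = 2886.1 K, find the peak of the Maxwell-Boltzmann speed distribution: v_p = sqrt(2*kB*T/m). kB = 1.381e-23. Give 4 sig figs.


Step 1: Numerator = 2*kB*T = 2*1.381e-23*2886.1 = 7.971e-20
Step 2: Ratio = 7.971e-20 / 4.144e-26 = 1.924e+06
Step 3: v_p = sqrt(1.924e+06) = 1387 m/s

1387


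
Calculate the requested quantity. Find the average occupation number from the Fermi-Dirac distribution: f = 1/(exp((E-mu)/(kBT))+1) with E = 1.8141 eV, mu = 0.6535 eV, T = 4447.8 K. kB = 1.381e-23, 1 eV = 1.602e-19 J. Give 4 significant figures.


Step 1: (E - mu) = 1.8141 - 0.6535 = 1.161 eV
Step 2: Convert: (E-mu)*eV = 1.859e-19 J
Step 3: x = (E-mu)*eV/(kB*T) = 3.027
Step 4: f = 1/(exp(3.027)+1) = 0.04622

0.04622


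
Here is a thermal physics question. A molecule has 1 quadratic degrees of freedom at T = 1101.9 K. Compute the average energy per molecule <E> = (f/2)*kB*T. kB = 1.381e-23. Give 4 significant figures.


Step 1: f/2 = 1/2 = 0.5
Step 2: kB*T = 1.381e-23 * 1101.9 = 1.522e-20
Step 3: <E> = 0.5 * 1.522e-20 = 7.609e-21 J

7.609e-21


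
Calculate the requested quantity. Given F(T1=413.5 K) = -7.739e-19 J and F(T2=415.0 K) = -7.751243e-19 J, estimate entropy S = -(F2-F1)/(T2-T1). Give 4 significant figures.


Step 1: dF = F2 - F1 = -7.751243e-19 - (-7.739e-19) = -1.2243e-21 J
Step 2: dT = T2 - T1 = 415.0 - 413.5 = 1.5 K
Step 3: S = -dF/dT = -(-1.2243e-21)/1.5 = 8.162e-22 J/K

8.162e-22


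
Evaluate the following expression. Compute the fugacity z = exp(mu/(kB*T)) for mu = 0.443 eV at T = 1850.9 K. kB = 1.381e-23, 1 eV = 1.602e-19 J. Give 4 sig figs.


Step 1: Convert mu to Joules: 0.443*1.602e-19 = 7.097e-20 J
Step 2: kB*T = 1.381e-23*1850.9 = 2.556e-20 J
Step 3: mu/(kB*T) = 2.776
Step 4: z = exp(2.776) = 16.06

16.06


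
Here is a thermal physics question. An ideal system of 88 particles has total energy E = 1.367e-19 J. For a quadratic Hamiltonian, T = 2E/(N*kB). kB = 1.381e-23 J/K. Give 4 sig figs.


Step 1: Numerator = 2*E = 2*1.367e-19 = 2.734e-19 J
Step 2: Denominator = N*kB = 88*1.381e-23 = 1.215e-21
Step 3: T = 2.734e-19 / 1.215e-21 = 225 K

225
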